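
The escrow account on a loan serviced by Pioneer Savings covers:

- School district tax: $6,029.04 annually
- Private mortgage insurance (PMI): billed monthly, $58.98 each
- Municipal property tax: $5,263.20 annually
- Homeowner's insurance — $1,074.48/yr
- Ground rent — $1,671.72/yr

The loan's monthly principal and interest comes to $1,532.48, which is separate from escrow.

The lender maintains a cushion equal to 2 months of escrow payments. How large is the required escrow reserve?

$2,457.70

School district tax: $6,029.04 annually
Private mortgage insurance (PMI): $58.98 × 12 = $707.76 annually
Municipal property tax: $5,263.20 annually
Homeowner's insurance: $1,074.48 annually
Ground rent: $1,671.72 annually
Yearly total = $14,746.20
Per month = $14,746.20 / 12 = $1,228.85
Required cushion = 2 × $1,228.85 = $2,457.70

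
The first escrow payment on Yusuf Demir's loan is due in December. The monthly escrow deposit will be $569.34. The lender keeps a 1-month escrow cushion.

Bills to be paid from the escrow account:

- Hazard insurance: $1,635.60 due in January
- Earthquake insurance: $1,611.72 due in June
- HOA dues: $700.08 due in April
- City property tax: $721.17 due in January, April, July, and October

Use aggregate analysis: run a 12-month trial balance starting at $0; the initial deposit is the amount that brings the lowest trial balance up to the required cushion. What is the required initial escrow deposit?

Cushion = 1 × $569.34 = $569.34
Trial balance (start $0, +$569.34 each month, − disbursements):
  Dec: +$569.34 → $569.34
  Jan: +$569.34 − $2,356.77 → -$1,218.09
  Feb: +$569.34 → -$648.75
  Mar: +$569.34 → -$79.41
  Apr: +$569.34 − $1,421.25 → -$931.32
  May: +$569.34 → -$361.98
  Jun: +$569.34 − $1,611.72 → -$1,404.36
  Jul: +$569.34 − $721.17 → -$1,556.19
  Aug: +$569.34 → -$986.85
  Sep: +$569.34 → -$417.51
  Oct: +$569.34 − $721.17 → -$569.34
  Nov: +$569.34 → $0.00
Lowest trial balance = -$1,556.19 (Jul)
Initial deposit = cushion − low point = $569.34 − (-$1,556.19) = $2,125.53

$2,125.53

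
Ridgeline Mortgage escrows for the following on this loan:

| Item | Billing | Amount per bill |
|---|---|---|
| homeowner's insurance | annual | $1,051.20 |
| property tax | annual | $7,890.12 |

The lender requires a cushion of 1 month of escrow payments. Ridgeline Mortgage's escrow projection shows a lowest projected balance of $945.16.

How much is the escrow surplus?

$200.05

Homeowner's insurance: $1,051.20
Property tax: $7,890.12
Yearly total = $1,051.20 + $7,890.12 = $8,941.32
Base monthly escrow = $8,941.32 / 12 = $745.11
Required cushion = 1 × $745.11 = $745.11
Excess over cushion: $945.16 − $745.11 = $200.05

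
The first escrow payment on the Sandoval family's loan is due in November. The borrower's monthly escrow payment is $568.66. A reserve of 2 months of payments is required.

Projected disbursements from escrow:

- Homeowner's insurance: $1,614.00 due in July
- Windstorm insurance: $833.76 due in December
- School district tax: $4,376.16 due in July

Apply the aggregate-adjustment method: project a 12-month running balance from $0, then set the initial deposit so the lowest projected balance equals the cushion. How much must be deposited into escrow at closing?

$2,843.30

Cushion = 2 × $568.66 = $1,137.32
Trial balance (start $0, +$568.66 each month, − disbursements):
  Nov: +$568.66 → $568.66
  Dec: +$568.66 − $833.76 → $303.56
  Jan: +$568.66 → $872.22
  Feb: +$568.66 → $1,440.88
  Mar: +$568.66 → $2,009.54
  Apr: +$568.66 → $2,578.20
  May: +$568.66 → $3,146.86
  Jun: +$568.66 → $3,715.52
  Jul: +$568.66 − $5,990.16 → -$1,705.98
  Aug: +$568.66 → -$1,137.32
  Sep: +$568.66 → -$568.66
  Oct: +$568.66 → $0.00
Lowest trial balance = -$1,705.98 (Jul)
Initial deposit = cushion − low point = $1,137.32 − (-$1,705.98) = $2,843.30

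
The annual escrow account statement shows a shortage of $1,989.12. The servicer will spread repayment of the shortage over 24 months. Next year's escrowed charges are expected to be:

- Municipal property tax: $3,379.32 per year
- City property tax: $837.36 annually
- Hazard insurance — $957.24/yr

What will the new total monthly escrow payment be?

$514.04

Municipal property tax: $3,379.32/yr
City property tax: $837.36/yr
Hazard insurance: $957.24/yr
Annual escrow total = $3,379.32 + $837.36 + $957.24 = $5,173.92
Monthly = $5,173.92 / 12 = $431.16
Shortage per month = $1,989.12 / 24 = $82.88
New monthly escrow = $431.16 + $82.88 = $514.04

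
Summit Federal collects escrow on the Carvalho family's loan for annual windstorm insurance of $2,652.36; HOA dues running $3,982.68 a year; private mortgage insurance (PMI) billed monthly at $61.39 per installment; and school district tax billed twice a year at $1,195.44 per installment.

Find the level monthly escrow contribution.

Windstorm insurance = $2,652.36/yr
HOA dues = $3,982.68/yr
Private mortgage insurance (PMI) = $61.39 × 12 = $736.68/yr
School district tax = $1,195.44 × 2 = $2,390.88/yr
Yearly total = $2,652.36 + $3,982.68 + $736.68 + $2,390.88 = $9,762.60
Per month = $9,762.60 / 12 = $813.55

$813.55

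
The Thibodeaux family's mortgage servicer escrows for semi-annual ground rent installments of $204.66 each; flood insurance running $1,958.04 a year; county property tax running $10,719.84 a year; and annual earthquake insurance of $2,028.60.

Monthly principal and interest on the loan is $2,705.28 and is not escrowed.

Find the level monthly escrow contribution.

$1,259.65

Ground rent = $204.66 × 2 = $409.32 per year
Flood insurance = $1,958.04 per year
County property tax = $10,719.84 per year
Earthquake insurance = $2,028.60 per year
Annual escrow total = $15,115.80
Base monthly escrow = $15,115.80 ÷ 12 = $1,259.65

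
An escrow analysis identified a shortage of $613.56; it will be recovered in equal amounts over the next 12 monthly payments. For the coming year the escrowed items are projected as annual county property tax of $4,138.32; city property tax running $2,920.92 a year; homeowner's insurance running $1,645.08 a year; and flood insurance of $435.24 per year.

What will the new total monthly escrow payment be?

$812.76

County property tax: $4,138.32/yr
City property tax: $2,920.92/yr
Homeowner's insurance: $1,645.08/yr
Flood insurance: $435.24/yr
Annual escrow total = $4,138.32 + $2,920.92 + $1,645.08 + $435.24 = $9,139.56
Monthly escrow = $9,139.56 / 12 = $761.63
Shortage spread = $613.56 ÷ 12 = $51.13/mo
New monthly escrow = $761.63 + $51.13 = $812.76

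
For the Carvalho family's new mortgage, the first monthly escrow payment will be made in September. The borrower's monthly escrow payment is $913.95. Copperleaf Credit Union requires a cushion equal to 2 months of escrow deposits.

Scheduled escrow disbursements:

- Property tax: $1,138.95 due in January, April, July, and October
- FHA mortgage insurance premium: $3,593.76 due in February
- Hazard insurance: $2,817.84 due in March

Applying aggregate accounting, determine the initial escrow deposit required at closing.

$4,344.75

Cushion = 2 × $913.95 = $1,827.90
Trial balance (start $0, +$913.95 each month, − disbursements):
  Sep: +$913.95 → $913.95
  Oct: +$913.95 − $1,138.95 → $688.95
  Nov: +$913.95 → $1,602.90
  Dec: +$913.95 → $2,516.85
  Jan: +$913.95 − $1,138.95 → $2,291.85
  Feb: +$913.95 − $3,593.76 → -$387.96
  Mar: +$913.95 − $2,817.84 → -$2,291.85
  Apr: +$913.95 − $1,138.95 → -$2,516.85
  May: +$913.95 → -$1,602.90
  Jun: +$913.95 → -$688.95
  Jul: +$913.95 − $1,138.95 → -$913.95
  Aug: +$913.95 → $0.00
Lowest trial balance = -$2,516.85 (Apr)
Initial deposit = cushion − low point = $1,827.90 − (-$2,516.85) = $4,344.75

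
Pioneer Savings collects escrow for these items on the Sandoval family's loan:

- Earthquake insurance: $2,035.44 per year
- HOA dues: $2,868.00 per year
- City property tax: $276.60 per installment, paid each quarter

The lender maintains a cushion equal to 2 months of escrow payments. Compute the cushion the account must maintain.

$1,001.64

Earthquake insurance = $2,035.44 annually
HOA dues = $2,868.00 annually
City property tax = $276.60 × 4 = $1,106.40 annually
Total per year = $2,035.44 + $2,868.00 + $1,106.40 = $6,009.84
Monthly escrow = $6,009.84 ÷ 12 = $500.82
Cushion = 2 × $500.82 = $1,001.64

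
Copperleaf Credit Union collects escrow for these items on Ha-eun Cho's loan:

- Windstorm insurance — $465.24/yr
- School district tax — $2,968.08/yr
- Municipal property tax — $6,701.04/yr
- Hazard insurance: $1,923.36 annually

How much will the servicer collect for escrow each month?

Windstorm insurance = $465.24 per year
School district tax = $2,968.08 per year
Municipal property tax = $6,701.04 per year
Hazard insurance = $1,923.36 per year
Total per year = $465.24 + $2,968.08 + $6,701.04 + $1,923.36 = $12,057.72
Base monthly escrow = $12,057.72 / 12 = $1,004.81

$1,004.81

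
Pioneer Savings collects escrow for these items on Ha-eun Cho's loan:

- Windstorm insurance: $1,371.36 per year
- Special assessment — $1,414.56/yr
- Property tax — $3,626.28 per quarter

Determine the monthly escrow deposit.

$1,440.92

Windstorm insurance = $1,371.36/yr
Special assessment = $1,414.56/yr
Property tax = $3,626.28 × 4 = $14,505.12/yr
Annual escrow total = $17,291.04
Per month = $17,291.04 ÷ 12 = $1,440.92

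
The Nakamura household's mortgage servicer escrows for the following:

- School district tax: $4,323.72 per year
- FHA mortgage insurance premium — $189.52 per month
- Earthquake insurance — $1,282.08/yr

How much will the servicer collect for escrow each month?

$656.67

School district tax — $4,323.72 per year
FHA mortgage insurance premium — $189.52 × 12 = $2,274.24 per year
Earthquake insurance — $1,282.08 per year
Total annual escrow = $7,880.04
Per month = $7,880.04 ÷ 12 = $656.67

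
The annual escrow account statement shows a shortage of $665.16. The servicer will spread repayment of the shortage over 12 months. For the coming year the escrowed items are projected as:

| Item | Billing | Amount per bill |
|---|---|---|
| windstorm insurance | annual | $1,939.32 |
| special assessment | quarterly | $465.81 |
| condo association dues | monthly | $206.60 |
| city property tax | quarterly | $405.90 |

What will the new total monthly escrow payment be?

Windstorm insurance — $1,939.32 annually
Special assessment — $465.81 × 4 = $1,863.24 annually
Condo association dues — $206.60 × 12 = $2,479.20 annually
City property tax — $405.90 × 4 = $1,623.60 annually
Annual escrow total = $1,939.32 + $1,863.24 + $2,479.20 + $1,623.60 = $7,905.36
Monthly escrow = $7,905.36 ÷ 12 = $658.78
Shortage per month = $665.16 / 12 = $55.43
Adjusted monthly = $658.78 + $55.43 = $714.21

$714.21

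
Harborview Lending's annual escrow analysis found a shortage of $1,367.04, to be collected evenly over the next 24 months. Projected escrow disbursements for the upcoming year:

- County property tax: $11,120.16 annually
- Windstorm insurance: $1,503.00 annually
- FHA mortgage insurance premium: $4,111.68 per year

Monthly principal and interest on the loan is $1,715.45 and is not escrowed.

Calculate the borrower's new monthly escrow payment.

$1,451.53

County property tax — $11,120.16
Windstorm insurance — $1,503.00
FHA mortgage insurance premium — $4,111.68
Combined annual = $11,120.16 + $1,503.00 + $4,111.68 = $16,734.84
Per month = $16,734.84 / 12 = $1,394.57
Monthly shortage recovery: $1,367.04 / 24 = $56.96
Adjusted monthly = $1,394.57 + $56.96 = $1,451.53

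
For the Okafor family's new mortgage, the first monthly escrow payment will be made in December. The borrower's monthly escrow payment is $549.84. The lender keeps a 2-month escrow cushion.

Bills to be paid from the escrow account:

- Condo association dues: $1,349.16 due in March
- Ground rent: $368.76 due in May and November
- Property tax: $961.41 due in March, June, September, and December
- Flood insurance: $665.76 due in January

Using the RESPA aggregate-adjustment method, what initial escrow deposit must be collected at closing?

$2,838.06

Cushion = 2 × $549.84 = $1,099.68
Trial balance (start $0, +$549.84 each month, − disbursements):
  Dec: +$549.84 − $961.41 → -$411.57
  Jan: +$549.84 − $665.76 → -$527.49
  Feb: +$549.84 → $22.35
  Mar: +$549.84 − $2,310.57 → -$1,738.38
  Apr: +$549.84 → -$1,188.54
  May: +$549.84 − $368.76 → -$1,007.46
  Jun: +$549.84 − $961.41 → -$1,419.03
  Jul: +$549.84 → -$869.19
  Aug: +$549.84 → -$319.35
  Sep: +$549.84 − $961.41 → -$730.92
  Oct: +$549.84 → -$181.08
  Nov: +$549.84 − $368.76 → $0.00
Lowest trial balance = -$1,738.38 (Mar)
Initial deposit = cushion − low point = $1,099.68 − (-$1,738.38) = $2,838.06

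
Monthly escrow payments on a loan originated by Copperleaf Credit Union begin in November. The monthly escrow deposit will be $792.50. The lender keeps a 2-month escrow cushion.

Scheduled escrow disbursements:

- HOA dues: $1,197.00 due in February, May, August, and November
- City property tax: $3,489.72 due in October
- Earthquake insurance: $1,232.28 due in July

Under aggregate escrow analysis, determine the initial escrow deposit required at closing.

Cushion = 2 × $792.50 = $1,585.00
Trial balance (start $0, +$792.50 each month, − disbursements):
  Nov: +$792.50 − $1,197.00 → -$404.50
  Dec: +$792.50 → $388.00
  Jan: +$792.50 → $1,180.50
  Feb: +$792.50 − $1,197.00 → $776.00
  Mar: +$792.50 → $1,568.50
  Apr: +$792.50 → $2,361.00
  May: +$792.50 − $1,197.00 → $1,956.50
  Jun: +$792.50 → $2,749.00
  Jul: +$792.50 − $1,232.28 → $2,309.22
  Aug: +$792.50 − $1,197.00 → $1,904.72
  Sep: +$792.50 → $2,697.22
  Oct: +$792.50 − $3,489.72 → $0.00
Lowest trial balance = -$404.50 (Nov)
Initial deposit = cushion − low point = $1,585.00 − (-$404.50) = $1,989.50

$1,989.50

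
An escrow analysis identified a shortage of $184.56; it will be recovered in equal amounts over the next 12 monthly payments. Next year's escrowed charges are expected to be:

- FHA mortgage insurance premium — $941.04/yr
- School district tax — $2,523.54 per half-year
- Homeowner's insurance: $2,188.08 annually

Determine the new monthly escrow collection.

$696.73

FHA mortgage insurance premium: $941.04 per year
School district tax: $2,523.54 × 2 = $5,047.08 per year
Homeowner's insurance: $2,188.08 per year
Total annual escrow = $8,176.20
Monthly = $8,176.20 ÷ 12 = $681.35
Monthly shortage recovery: $184.56 / 12 = $15.38
Adjusted monthly = $681.35 + $15.38 = $696.73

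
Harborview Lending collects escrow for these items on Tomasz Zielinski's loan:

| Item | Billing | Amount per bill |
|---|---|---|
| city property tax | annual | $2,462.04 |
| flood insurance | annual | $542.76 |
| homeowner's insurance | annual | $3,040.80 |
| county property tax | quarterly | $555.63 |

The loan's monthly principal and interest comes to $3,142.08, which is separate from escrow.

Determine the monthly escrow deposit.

$689.01

City property tax — $2,462.04 annually
Flood insurance — $542.76 annually
Homeowner's insurance — $3,040.80 annually
County property tax — $555.63 × 4 = $2,222.52 annually
Total per year = $2,462.04 + $542.76 + $3,040.80 + $2,222.52 = $8,268.12
Base monthly escrow = $8,268.12 ÷ 12 = $689.01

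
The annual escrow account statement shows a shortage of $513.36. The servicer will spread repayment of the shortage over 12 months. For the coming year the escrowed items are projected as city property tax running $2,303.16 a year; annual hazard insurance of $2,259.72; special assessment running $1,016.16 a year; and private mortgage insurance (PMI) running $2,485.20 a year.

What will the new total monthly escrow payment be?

City property tax = $2,303.16 per year
Hazard insurance = $2,259.72 per year
Special assessment = $1,016.16 per year
Private mortgage insurance (PMI) = $2,485.20 per year
Combined annual = $2,303.16 + $2,259.72 + $1,016.16 + $2,485.20 = $8,064.24
Per month = $8,064.24 ÷ 12 = $672.02
Shortage per month = $513.36 / 12 = $42.78
Adjusted monthly = $672.02 + $42.78 = $714.80

$714.80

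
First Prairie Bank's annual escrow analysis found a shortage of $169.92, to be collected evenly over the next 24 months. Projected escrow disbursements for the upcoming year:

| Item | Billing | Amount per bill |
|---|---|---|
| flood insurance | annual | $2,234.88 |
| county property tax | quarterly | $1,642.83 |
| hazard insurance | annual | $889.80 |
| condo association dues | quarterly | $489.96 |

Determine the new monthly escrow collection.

Flood insurance = $2,234.88/yr
County property tax = $1,642.83 × 4 = $6,571.32/yr
Hazard insurance = $889.80/yr
Condo association dues = $489.96 × 4 = $1,959.84/yr
Total annual escrow = $2,234.88 + $6,571.32 + $889.80 + $1,959.84 = $11,655.84
Base monthly escrow = $11,655.84 / 12 = $971.32
Monthly shortage recovery: $169.92 / 24 = $7.08
Adjusted monthly = $971.32 + $7.08 = $978.40

$978.40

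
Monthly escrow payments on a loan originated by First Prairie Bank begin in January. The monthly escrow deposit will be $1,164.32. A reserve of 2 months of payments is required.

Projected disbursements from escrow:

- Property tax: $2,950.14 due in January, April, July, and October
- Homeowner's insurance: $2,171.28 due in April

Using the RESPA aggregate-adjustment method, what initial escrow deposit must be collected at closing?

Cushion = 2 × $1,164.32 = $2,328.64
Trial balance (start $0, +$1,164.32 each month, − disbursements):
  Jan: +$1,164.32 − $2,950.14 → -$1,785.82
  Feb: +$1,164.32 → -$621.50
  Mar: +$1,164.32 → $542.82
  Apr: +$1,164.32 − $5,121.42 → -$3,414.28
  May: +$1,164.32 → -$2,249.96
  Jun: +$1,164.32 → -$1,085.64
  Jul: +$1,164.32 − $2,950.14 → -$2,871.46
  Aug: +$1,164.32 → -$1,707.14
  Sep: +$1,164.32 → -$542.82
  Oct: +$1,164.32 − $2,950.14 → -$2,328.64
  Nov: +$1,164.32 → -$1,164.32
  Dec: +$1,164.32 → $0.00
Lowest trial balance = -$3,414.28 (Apr)
Initial deposit = cushion − low point = $2,328.64 − (-$3,414.28) = $5,742.92

$5,742.92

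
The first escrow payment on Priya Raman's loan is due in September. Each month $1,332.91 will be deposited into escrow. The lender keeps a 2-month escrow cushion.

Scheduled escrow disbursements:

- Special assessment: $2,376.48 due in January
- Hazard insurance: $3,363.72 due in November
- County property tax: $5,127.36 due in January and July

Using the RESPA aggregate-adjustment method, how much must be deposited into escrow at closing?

$6,868.83

Cushion = 2 × $1,332.91 = $2,665.82
Trial balance (start $0, +$1,332.91 each month, − disbursements):
  Sep: +$1,332.91 → $1,332.91
  Oct: +$1,332.91 → $2,665.82
  Nov: +$1,332.91 − $3,363.72 → $635.01
  Dec: +$1,332.91 → $1,967.92
  Jan: +$1,332.91 − $7,503.84 → -$4,203.01
  Feb: +$1,332.91 → -$2,870.10
  Mar: +$1,332.91 → -$1,537.19
  Apr: +$1,332.91 → -$204.28
  May: +$1,332.91 → $1,128.63
  Jun: +$1,332.91 → $2,461.54
  Jul: +$1,332.91 − $5,127.36 → -$1,332.91
  Aug: +$1,332.91 → $0.00
Lowest trial balance = -$4,203.01 (Jan)
Initial deposit = cushion − low point = $2,665.82 − (-$4,203.01) = $6,868.83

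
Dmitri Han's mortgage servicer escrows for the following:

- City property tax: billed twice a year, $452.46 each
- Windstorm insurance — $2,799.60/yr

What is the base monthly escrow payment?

$308.71

City property tax: $452.46 × 2 = $904.92 per year
Windstorm insurance: $2,799.60 per year
Total per year = $904.92 + $2,799.60 = $3,704.52
Base monthly escrow = $3,704.52 / 12 = $308.71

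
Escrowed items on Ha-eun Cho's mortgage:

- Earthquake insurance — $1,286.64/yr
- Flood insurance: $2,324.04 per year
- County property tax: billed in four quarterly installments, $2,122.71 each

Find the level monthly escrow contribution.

$1,008.46

Earthquake insurance = $1,286.64
Flood insurance = $2,324.04
County property tax = $2,122.71 × 4 = $8,490.84
Combined annual = $1,286.64 + $2,324.04 + $8,490.84 = $12,101.52
Base monthly escrow = $12,101.52 ÷ 12 = $1,008.46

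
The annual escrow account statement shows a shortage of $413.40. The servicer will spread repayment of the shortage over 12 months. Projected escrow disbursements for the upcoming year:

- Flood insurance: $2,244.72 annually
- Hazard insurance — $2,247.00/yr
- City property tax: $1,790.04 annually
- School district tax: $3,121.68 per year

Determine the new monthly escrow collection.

Flood insurance = $2,244.72/yr
Hazard insurance = $2,247.00/yr
City property tax = $1,790.04/yr
School district tax = $3,121.68/yr
Annual escrow total = $2,244.72 + $2,247.00 + $1,790.04 + $3,121.68 = $9,403.44
Per month = $9,403.44 / 12 = $783.62
Monthly shortage recovery: $413.40 ÷ 12 = $34.45
New monthly escrow = $783.62 + $34.45 = $818.07

$818.07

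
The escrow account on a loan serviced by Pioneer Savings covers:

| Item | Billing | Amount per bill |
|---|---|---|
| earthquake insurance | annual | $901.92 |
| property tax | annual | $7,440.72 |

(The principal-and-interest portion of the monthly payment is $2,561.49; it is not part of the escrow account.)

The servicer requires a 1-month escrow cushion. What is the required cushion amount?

Earthquake insurance — $901.92
Property tax — $7,440.72
Total annual escrow = $8,342.64
Base monthly escrow = $8,342.64 / 12 = $695.22
Required cushion = 1 × $695.22 = $695.22

$695.22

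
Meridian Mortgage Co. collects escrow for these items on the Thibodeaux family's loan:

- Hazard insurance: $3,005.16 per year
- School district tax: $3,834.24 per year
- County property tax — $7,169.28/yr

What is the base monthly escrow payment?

$1,167.39

Hazard insurance = $3,005.16 per year
School district tax = $3,834.24 per year
County property tax = $7,169.28 per year
Yearly total = $14,008.68
Monthly = $14,008.68 / 12 = $1,167.39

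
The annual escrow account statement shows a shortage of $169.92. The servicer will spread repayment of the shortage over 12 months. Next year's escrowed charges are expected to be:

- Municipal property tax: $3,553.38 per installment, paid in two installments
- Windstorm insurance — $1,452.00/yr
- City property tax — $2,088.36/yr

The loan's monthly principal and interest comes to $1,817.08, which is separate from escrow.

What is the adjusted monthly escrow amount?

Municipal property tax: $3,553.38 × 2 = $7,106.76 per year
Windstorm insurance: $1,452.00 per year
City property tax: $2,088.36 per year
Combined annual = $7,106.76 + $1,452.00 + $2,088.36 = $10,647.12
Monthly escrow = $10,647.12 ÷ 12 = $887.26
Shortage per month = $169.92 ÷ 12 = $14.16
Adjusted monthly = $887.26 + $14.16 = $901.42

$901.42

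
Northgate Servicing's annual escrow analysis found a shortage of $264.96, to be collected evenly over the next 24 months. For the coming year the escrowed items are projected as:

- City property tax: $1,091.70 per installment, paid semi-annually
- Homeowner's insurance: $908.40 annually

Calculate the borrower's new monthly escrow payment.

$268.69

City property tax: $1,091.70 × 2 = $2,183.40
Homeowner's insurance: $908.40
Annual escrow total = $3,091.80
Monthly = $3,091.80 / 12 = $257.65
Monthly shortage recovery: $264.96 ÷ 24 = $11.04
Adjusted monthly = $257.65 + $11.04 = $268.69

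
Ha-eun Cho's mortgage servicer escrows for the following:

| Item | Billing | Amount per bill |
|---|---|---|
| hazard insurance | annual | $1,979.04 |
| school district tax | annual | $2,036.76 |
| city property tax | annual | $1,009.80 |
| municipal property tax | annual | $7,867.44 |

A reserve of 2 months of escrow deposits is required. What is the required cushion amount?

$2,148.84

Hazard insurance: $1,979.04 per year
School district tax: $2,036.76 per year
City property tax: $1,009.80 per year
Municipal property tax: $7,867.44 per year
Yearly total = $12,893.04
Monthly = $12,893.04 ÷ 12 = $1,074.42
Required cushion = 2 × $1,074.42 = $2,148.84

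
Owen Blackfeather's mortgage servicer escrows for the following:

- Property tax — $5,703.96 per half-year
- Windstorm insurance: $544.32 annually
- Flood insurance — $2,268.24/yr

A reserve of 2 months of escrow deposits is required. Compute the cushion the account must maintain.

Property tax = $5,703.96 × 2 = $11,407.92 annually
Windstorm insurance = $544.32 annually
Flood insurance = $2,268.24 annually
Combined annual = $11,407.92 + $544.32 + $2,268.24 = $14,220.48
Base monthly escrow = $14,220.48 / 12 = $1,185.04
Required cushion = 2 × $1,185.04 = $2,370.08

$2,370.08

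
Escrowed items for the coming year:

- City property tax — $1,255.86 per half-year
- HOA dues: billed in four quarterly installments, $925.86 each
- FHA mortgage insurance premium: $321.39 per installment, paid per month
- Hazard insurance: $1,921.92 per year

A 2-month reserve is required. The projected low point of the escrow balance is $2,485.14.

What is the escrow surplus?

$486.18

City property tax — $1,255.86 × 2 = $2,511.72 per year
HOA dues — $925.86 × 4 = $3,703.44 per year
FHA mortgage insurance premium — $321.39 × 12 = $3,856.68 per year
Hazard insurance — $1,921.92 per year
Combined annual = $11,993.76
Monthly = $11,993.76 / 12 = $999.48
Cushion = 2 × $999.48 = $1,998.96
Surplus = $2,485.14 − $1,998.96 = $486.18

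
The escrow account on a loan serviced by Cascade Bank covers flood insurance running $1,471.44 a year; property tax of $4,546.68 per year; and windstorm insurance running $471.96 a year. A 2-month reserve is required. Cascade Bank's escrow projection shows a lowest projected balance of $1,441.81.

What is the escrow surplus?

Flood insurance — $1,471.44 annually
Property tax — $4,546.68 annually
Windstorm insurance — $471.96 annually
Total per year = $1,471.44 + $4,546.68 + $471.96 = $6,490.08
Base monthly escrow = $6,490.08 ÷ 12 = $540.84
Required cushion = 2 × $540.84 = $1,081.68
Excess over cushion: $1,441.81 − $1,081.68 = $360.13

$360.13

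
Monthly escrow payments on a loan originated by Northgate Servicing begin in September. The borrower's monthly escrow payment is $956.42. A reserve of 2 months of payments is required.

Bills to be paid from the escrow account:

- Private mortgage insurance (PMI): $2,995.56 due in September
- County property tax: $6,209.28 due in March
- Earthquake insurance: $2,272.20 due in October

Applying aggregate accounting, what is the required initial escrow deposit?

$6,694.94

Cushion = 2 × $956.42 = $1,912.84
Trial balance (start $0, +$956.42 each month, − disbursements):
  Sep: +$956.42 − $2,995.56 → -$2,039.14
  Oct: +$956.42 − $2,272.20 → -$3,354.92
  Nov: +$956.42 → -$2,398.50
  Dec: +$956.42 → -$1,442.08
  Jan: +$956.42 → -$485.66
  Feb: +$956.42 → $470.76
  Mar: +$956.42 − $6,209.28 → -$4,782.10
  Apr: +$956.42 → -$3,825.68
  May: +$956.42 → -$2,869.26
  Jun: +$956.42 → -$1,912.84
  Jul: +$956.42 → -$956.42
  Aug: +$956.42 → $0.00
Lowest trial balance = -$4,782.10 (Mar)
Initial deposit = cushion − low point = $1,912.84 − (-$4,782.10) = $6,694.94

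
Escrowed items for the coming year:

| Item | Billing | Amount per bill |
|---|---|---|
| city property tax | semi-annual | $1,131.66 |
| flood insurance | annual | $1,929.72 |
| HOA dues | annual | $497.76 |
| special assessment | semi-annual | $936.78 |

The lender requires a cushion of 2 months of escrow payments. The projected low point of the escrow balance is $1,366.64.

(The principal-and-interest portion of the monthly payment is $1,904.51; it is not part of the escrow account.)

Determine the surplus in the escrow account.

City property tax = $1,131.66 × 2 = $2,263.32/yr
Flood insurance = $1,929.72/yr
HOA dues = $497.76/yr
Special assessment = $936.78 × 2 = $1,873.56/yr
Total per year = $2,263.32 + $1,929.72 + $497.76 + $1,873.56 = $6,564.36
Per month = $6,564.36 / 12 = $547.03
Cushion = 2 × $547.03 = $1,094.06
Surplus = $1,366.64 − $1,094.06 = $272.58

$272.58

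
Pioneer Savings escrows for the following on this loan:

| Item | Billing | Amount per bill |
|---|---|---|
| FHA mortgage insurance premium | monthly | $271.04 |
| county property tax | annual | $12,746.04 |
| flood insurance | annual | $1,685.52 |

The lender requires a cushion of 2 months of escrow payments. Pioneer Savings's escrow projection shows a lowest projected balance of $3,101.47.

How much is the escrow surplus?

$154.13

FHA mortgage insurance premium: $271.04 × 12 = $3,252.48
County property tax: $12,746.04
Flood insurance: $1,685.52
Annual escrow total = $3,252.48 + $12,746.04 + $1,685.52 = $17,684.04
Monthly escrow = $17,684.04 / 12 = $1,473.67
Required reserve = 2 × $1,473.67 = $2,947.34
Excess over cushion: $3,101.47 − $2,947.34 = $154.13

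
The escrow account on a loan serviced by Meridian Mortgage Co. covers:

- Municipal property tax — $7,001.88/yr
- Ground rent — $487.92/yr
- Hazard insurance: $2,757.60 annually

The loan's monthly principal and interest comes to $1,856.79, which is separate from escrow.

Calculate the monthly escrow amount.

$853.95

Municipal property tax = $7,001.88 annually
Ground rent = $487.92 annually
Hazard insurance = $2,757.60 annually
Total annual escrow = $10,247.40
Per month = $10,247.40 ÷ 12 = $853.95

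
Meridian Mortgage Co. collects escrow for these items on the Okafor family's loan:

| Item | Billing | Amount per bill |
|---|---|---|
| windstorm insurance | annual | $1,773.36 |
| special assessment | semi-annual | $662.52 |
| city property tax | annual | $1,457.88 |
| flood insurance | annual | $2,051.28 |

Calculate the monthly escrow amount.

Windstorm insurance — $1,773.36/yr
Special assessment — $662.52 × 2 = $1,325.04/yr
City property tax — $1,457.88/yr
Flood insurance — $2,051.28/yr
Combined annual = $1,773.36 + $1,325.04 + $1,457.88 + $2,051.28 = $6,607.56
Base monthly escrow = $6,607.56 ÷ 12 = $550.63

$550.63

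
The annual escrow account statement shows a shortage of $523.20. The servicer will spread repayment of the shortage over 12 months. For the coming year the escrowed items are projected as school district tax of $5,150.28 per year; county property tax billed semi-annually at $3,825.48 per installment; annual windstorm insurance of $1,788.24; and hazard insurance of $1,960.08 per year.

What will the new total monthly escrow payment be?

School district tax: $5,150.28 per year
County property tax: $3,825.48 × 2 = $7,650.96 per year
Windstorm insurance: $1,788.24 per year
Hazard insurance: $1,960.08 per year
Yearly total = $16,549.56
Per month = $16,549.56 ÷ 12 = $1,379.13
Shortage per month = $523.20 / 12 = $43.60
Adjusted monthly = $1,379.13 + $43.60 = $1,422.73

$1,422.73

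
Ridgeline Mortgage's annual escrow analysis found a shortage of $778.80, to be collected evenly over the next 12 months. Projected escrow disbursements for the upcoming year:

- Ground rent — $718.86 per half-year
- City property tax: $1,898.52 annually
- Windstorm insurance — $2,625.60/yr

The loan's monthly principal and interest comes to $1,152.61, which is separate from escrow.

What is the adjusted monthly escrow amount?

Ground rent = $718.86 × 2 = $1,437.72
City property tax = $1,898.52
Windstorm insurance = $2,625.60
Yearly total = $1,437.72 + $1,898.52 + $2,625.60 = $5,961.84
Monthly escrow = $5,961.84 / 12 = $496.82
Shortage per month = $778.80 / 12 = $64.90
New monthly escrow = $496.82 + $64.90 = $561.72

$561.72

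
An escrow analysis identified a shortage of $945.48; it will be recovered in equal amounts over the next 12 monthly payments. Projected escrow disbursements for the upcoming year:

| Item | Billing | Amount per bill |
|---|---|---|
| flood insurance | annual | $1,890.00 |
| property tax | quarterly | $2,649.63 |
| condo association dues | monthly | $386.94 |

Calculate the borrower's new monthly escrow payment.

$1,506.44

Flood insurance — $1,890.00/yr
Property tax — $2,649.63 × 4 = $10,598.52/yr
Condo association dues — $386.94 × 12 = $4,643.28/yr
Annual escrow total = $17,131.80
Monthly escrow = $17,131.80 / 12 = $1,427.65
Shortage spread = $945.48 ÷ 12 = $78.79/mo
New monthly escrow = $1,427.65 + $78.79 = $1,506.44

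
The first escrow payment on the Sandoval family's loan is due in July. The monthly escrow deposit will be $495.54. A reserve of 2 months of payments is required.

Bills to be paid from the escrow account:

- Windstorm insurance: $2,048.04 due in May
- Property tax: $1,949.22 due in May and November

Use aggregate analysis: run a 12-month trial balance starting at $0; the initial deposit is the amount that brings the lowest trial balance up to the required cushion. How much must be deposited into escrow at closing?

$1,486.62

Cushion = 2 × $495.54 = $991.08
Trial balance (start $0, +$495.54 each month, − disbursements):
  Jul: +$495.54 → $495.54
  Aug: +$495.54 → $991.08
  Sep: +$495.54 → $1,486.62
  Oct: +$495.54 → $1,982.16
  Nov: +$495.54 − $1,949.22 → $528.48
  Dec: +$495.54 → $1,024.02
  Jan: +$495.54 → $1,519.56
  Feb: +$495.54 → $2,015.10
  Mar: +$495.54 → $2,510.64
  Apr: +$495.54 → $3,006.18
  May: +$495.54 − $3,997.26 → -$495.54
  Jun: +$495.54 → $0.00
Lowest trial balance = -$495.54 (May)
Initial deposit = cushion − low point = $991.08 − (-$495.54) = $1,486.62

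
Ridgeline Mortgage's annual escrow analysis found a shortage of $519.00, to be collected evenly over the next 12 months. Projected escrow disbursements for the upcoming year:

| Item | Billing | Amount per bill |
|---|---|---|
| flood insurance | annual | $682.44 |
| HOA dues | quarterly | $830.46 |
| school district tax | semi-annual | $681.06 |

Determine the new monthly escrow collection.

$490.45

Flood insurance — $682.44 per year
HOA dues — $830.46 × 4 = $3,321.84 per year
School district tax — $681.06 × 2 = $1,362.12 per year
Annual escrow total = $5,366.40
Per month = $5,366.40 / 12 = $447.20
Shortage spread = $519.00 ÷ 12 = $43.25/mo
New monthly escrow = $447.20 + $43.25 = $490.45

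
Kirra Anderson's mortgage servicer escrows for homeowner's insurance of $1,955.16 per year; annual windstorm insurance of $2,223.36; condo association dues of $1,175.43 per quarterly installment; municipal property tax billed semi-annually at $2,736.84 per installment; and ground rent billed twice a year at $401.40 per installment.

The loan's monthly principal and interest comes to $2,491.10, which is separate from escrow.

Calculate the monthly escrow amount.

Homeowner's insurance = $1,955.16/yr
Windstorm insurance = $2,223.36/yr
Condo association dues = $1,175.43 × 4 = $4,701.72/yr
Municipal property tax = $2,736.84 × 2 = $5,473.68/yr
Ground rent = $401.40 × 2 = $802.80/yr
Yearly total = $1,955.16 + $2,223.36 + $4,701.72 + $5,473.68 + $802.80 = $15,156.72
Base monthly escrow = $15,156.72 ÷ 12 = $1,263.06

$1,263.06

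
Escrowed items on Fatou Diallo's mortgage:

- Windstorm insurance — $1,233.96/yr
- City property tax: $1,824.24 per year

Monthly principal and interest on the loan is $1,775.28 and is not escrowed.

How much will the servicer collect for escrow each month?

$254.85

Windstorm insurance — $1,233.96 annually
City property tax — $1,824.24 annually
Total annual escrow = $3,058.20
Monthly = $3,058.20 / 12 = $254.85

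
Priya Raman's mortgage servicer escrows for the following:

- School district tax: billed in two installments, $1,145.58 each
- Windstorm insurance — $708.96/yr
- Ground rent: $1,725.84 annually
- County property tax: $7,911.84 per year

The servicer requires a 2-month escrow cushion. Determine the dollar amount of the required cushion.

School district tax = $1,145.58 × 2 = $2,291.16 annually
Windstorm insurance = $708.96 annually
Ground rent = $1,725.84 annually
County property tax = $7,911.84 annually
Yearly total = $2,291.16 + $708.96 + $1,725.84 + $7,911.84 = $12,637.80
Monthly = $12,637.80 / 12 = $1,053.15
Required cushion = 2 × $1,053.15 = $2,106.30

$2,106.30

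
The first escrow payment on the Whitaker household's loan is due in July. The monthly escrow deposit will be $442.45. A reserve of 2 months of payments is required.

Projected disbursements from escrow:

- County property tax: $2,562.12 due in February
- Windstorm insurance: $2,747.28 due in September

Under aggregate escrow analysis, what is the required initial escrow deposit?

$2,654.70

Cushion = 2 × $442.45 = $884.90
Trial balance (start $0, +$442.45 each month, − disbursements):
  Jul: +$442.45 → $442.45
  Aug: +$442.45 → $884.90
  Sep: +$442.45 − $2,747.28 → -$1,419.93
  Oct: +$442.45 → -$977.48
  Nov: +$442.45 → -$535.03
  Dec: +$442.45 → -$92.58
  Jan: +$442.45 → $349.87
  Feb: +$442.45 − $2,562.12 → -$1,769.80
  Mar: +$442.45 → -$1,327.35
  Apr: +$442.45 → -$884.90
  May: +$442.45 → -$442.45
  Jun: +$442.45 → $0.00
Lowest trial balance = -$1,769.80 (Feb)
Initial deposit = cushion − low point = $884.90 − (-$1,769.80) = $2,654.70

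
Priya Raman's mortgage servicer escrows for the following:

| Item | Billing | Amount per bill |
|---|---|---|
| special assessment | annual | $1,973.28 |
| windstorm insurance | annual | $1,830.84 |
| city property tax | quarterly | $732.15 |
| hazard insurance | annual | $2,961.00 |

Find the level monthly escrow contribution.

$807.81

Special assessment = $1,973.28/yr
Windstorm insurance = $1,830.84/yr
City property tax = $732.15 × 4 = $2,928.60/yr
Hazard insurance = $2,961.00/yr
Yearly total = $9,693.72
Base monthly escrow = $9,693.72 / 12 = $807.81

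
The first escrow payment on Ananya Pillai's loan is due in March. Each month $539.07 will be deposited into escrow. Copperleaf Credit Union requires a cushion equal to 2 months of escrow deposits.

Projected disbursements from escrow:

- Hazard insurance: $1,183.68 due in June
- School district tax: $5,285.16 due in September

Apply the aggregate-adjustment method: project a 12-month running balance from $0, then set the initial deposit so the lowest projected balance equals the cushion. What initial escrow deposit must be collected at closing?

$3,773.49

Cushion = 2 × $539.07 = $1,078.14
Trial balance (start $0, +$539.07 each month, − disbursements):
  Mar: +$539.07 → $539.07
  Apr: +$539.07 → $1,078.14
  May: +$539.07 → $1,617.21
  Jun: +$539.07 − $1,183.68 → $972.60
  Jul: +$539.07 → $1,511.67
  Aug: +$539.07 → $2,050.74
  Sep: +$539.07 − $5,285.16 → -$2,695.35
  Oct: +$539.07 → -$2,156.28
  Nov: +$539.07 → -$1,617.21
  Dec: +$539.07 → -$1,078.14
  Jan: +$539.07 → -$539.07
  Feb: +$539.07 → $0.00
Lowest trial balance = -$2,695.35 (Sep)
Initial deposit = cushion − low point = $1,078.14 − (-$2,695.35) = $3,773.49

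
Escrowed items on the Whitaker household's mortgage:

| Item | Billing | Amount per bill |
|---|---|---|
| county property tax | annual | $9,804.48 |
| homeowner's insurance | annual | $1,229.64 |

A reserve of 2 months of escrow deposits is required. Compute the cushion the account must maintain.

$1,839.02

County property tax: $9,804.48 annually
Homeowner's insurance: $1,229.64 annually
Total annual escrow = $9,804.48 + $1,229.64 = $11,034.12
Monthly escrow = $11,034.12 / 12 = $919.51
Reserve = 2 × $919.51 = $1,839.02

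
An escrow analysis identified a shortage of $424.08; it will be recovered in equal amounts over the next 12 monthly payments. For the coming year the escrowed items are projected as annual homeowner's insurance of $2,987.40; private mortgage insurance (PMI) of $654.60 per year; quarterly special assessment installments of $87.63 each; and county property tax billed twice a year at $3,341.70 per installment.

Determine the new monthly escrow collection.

Homeowner's insurance: $2,987.40 per year
Private mortgage insurance (PMI): $654.60 per year
Special assessment: $87.63 × 4 = $350.52 per year
County property tax: $3,341.70 × 2 = $6,683.40 per year
Total per year = $2,987.40 + $654.60 + $350.52 + $6,683.40 = $10,675.92
Monthly = $10,675.92 / 12 = $889.66
Shortage spread = $424.08 / 12 = $35.34/mo
New monthly escrow = $889.66 + $35.34 = $925.00

$925.00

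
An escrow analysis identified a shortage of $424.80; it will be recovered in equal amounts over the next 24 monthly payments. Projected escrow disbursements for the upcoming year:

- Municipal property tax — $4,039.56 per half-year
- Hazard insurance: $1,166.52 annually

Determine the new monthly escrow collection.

Municipal property tax = $4,039.56 × 2 = $8,079.12
Hazard insurance = $1,166.52
Total annual escrow = $8,079.12 + $1,166.52 = $9,245.64
Monthly escrow = $9,245.64 / 12 = $770.47
Monthly shortage recovery: $424.80 ÷ 24 = $17.70
New monthly escrow = $770.47 + $17.70 = $788.17

$788.17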